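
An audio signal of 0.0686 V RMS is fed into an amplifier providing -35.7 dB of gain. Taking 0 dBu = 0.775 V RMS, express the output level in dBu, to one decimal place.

-56.8 dBu

Input level: 20·log₁₀(0.0686/0.775) = -21.06 dBu.
Output: -21.06 − 35.7 = -56.8 dBu.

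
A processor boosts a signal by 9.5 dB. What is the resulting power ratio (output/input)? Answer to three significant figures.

Power ratio = 10^(dB/10).
10^(9.5/10) = 10^(0.9500) = 8.91.

8.91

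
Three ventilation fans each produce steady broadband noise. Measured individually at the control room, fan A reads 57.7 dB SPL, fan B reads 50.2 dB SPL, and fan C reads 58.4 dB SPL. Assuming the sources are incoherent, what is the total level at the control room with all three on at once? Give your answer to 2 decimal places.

Add the sources as powers (linear), then convert back to dB:
L_total = 10·log₁₀(10^(57.7/10) + 10^(50.2/10) + 10^(58.4/10)) = 10·log₁₀(1385000) = 61.42 dB SPL.

61.42 dB SPL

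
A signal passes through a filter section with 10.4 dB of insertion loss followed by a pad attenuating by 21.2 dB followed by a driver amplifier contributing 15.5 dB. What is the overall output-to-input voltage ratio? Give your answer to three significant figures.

0.157

Net gain = (−10.4) + (−21.2) + 15.5 = -16.1 dB.
Voltage ratio = 10^(-16.1/20) = 0.157.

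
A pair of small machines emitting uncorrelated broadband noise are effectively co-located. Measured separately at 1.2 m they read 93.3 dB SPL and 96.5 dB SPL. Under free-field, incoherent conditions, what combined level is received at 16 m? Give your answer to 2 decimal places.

75.70 dB SPL

Combined at 1.2 m: 10·log₁₀(10^(93.3/10)+10^(96.5/10)) = 98.199 dB SPL.
Then apply −20·log₁₀(16/1.2) = -22.499 dB → 75.70 dB SPL.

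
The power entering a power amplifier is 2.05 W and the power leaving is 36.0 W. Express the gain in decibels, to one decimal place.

12.4 dB

Power ratio → dB uses the 10·log₁₀ form:
10·log₁₀(36.0/2.05) = 10·log₁₀(17.56) = 12.4 dB.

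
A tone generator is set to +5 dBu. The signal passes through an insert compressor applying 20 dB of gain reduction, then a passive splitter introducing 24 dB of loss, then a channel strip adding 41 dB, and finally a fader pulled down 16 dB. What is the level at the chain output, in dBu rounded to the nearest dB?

-14 dBu

Gain stages sum in dB:
+5 − 20 − 24 + 41 − 16 = -14 dBu.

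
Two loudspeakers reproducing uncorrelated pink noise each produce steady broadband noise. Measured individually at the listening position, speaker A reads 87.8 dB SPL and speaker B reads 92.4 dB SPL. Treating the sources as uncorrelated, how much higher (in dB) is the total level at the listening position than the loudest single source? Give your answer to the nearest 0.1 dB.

1.3 dB

Uncorrelated sources add in intensity (power), not in dB.
L_total = 10·log₁₀(10^(87.8/10) + 10^(92.4/10)) = 93.69 dB SPL.
Excess over the loudest (92.4 dB): 93.69 − 92.4 = 1.3 dB.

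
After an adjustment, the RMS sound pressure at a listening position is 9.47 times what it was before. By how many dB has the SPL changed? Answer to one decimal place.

19.5 dB

Sound pressure is an amplitude quantity: ΔL = 20·log₁₀(p₂/p₁).
20·log₁₀(9.47) = 19.5 dB.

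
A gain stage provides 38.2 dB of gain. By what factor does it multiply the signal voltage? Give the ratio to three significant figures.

81.3

Voltage ratio = 10^(dB/20).
10^(38.2/20) = 10^(1.910) = 81.3.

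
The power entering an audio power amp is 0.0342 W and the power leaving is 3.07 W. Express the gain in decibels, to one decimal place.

19.5 dB

Power ratio → dB uses the 10·log₁₀ form:
10·log₁₀(3.07/0.0342) = 10·log₁₀(89.77) = 19.5 dB.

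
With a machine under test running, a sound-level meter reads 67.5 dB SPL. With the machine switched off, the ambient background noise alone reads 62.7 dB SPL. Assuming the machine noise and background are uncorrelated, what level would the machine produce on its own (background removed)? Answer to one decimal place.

Subtract intensities: L_src = 10·log₁₀(10^(L_total/10) − 10^(L_bg/10)).
L_src = 10·log₁₀(10^(67.5/10) − 10^(62.7/10)) = 10·log₁₀(3761000) = 65.8 dB SPL.

65.8 dB SPL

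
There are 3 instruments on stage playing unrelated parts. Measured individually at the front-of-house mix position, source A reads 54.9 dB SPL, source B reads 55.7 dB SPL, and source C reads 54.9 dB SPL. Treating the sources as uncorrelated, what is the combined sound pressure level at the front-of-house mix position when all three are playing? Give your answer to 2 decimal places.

59.95 dB SPL

Uncorrelated sources add in intensity (power), not in dB.
L_total = 10·log₁₀(10^(54.9/10) + 10^(55.7/10) + 10^(54.9/10)) = 10·log₁₀(989600) = 59.95 dB SPL.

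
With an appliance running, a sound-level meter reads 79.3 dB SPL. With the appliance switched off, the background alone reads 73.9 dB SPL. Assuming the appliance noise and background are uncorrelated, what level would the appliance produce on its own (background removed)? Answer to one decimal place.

77.8 dB SPL

Background correction is a power subtraction:
L_src = 10·log₁₀(10^(79.3/10) − 10^(73.9/10)) = 10·log₁₀(60570000) = 77.8 dB SPL.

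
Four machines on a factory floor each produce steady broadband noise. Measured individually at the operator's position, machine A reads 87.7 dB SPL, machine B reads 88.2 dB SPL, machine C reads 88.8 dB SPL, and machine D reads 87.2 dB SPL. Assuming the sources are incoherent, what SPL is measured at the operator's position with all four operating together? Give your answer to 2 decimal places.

Incoherent sources sum as intensities:
L_total = 10·log₁₀(10^(87.7/10) + 10^(88.2/10) + 10^(88.8/10) + 10^(87.2/10)) = 10·log₁₀(2533000000) = 94.04 dB SPL.

94.04 dB SPL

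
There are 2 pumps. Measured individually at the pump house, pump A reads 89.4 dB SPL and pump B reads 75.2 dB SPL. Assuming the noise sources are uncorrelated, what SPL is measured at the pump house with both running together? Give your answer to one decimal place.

Add the sources as powers (linear), then convert back to dB:
L_total = 10·log₁₀(10^(89.4/10) + 10^(75.2/10)) = 10·log₁₀(904100000) = 89.6 dB SPL.

89.6 dB SPL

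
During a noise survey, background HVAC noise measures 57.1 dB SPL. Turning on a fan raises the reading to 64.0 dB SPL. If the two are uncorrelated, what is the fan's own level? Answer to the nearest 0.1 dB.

Remove the background by subtracting linear intensities:
L_src = 10·log₁₀(10^(64.0/10) − 10^(57.1/10)) = 10·log₁₀(1999000) = 63.0 dB SPL.

63.0 dB SPL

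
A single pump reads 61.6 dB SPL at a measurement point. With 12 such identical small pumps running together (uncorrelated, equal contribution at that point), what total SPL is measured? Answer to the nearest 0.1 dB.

72.4 dB SPL

12 equal incoherent sources raise the level by 10·log₁₀(12) = 10.79 dB.
L_total = 61.6 + 10.79 = 72.4 dB SPL.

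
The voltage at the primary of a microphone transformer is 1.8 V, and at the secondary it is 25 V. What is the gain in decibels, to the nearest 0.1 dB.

22.9 dB

Voltage ratio → dB uses the 20·log₁₀ form:
20·log₁₀(25/1.8) = 20·log₁₀(13.89) = 22.9 dB.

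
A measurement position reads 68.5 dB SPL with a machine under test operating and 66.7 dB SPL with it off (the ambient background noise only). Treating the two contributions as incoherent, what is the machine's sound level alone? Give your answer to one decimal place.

Background correction is a power subtraction:
L_src = 10·log₁₀(10^(68.5/10) − 10^(66.7/10)) = 10·log₁₀(2402000) = 63.8 dB SPL.

63.8 dB SPL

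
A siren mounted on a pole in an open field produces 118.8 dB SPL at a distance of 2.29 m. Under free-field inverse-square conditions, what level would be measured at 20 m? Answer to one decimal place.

Inverse-square spreading gives ΔL = −20·log₁₀(d₂/d₁).
ΔL = −20·log₁₀(20/2.29) = -18.82 dB, so L₂ = 118.8 + (-18.82) = 100.0 dB SPL.

100.0 dB SPL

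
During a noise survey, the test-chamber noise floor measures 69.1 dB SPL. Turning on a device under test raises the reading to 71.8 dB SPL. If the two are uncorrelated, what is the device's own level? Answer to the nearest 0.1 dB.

Remove the background by subtracting linear intensities:
L_src = 10·log₁₀(10^(71.8/10) − 10^(69.1/10)) = 10·log₁₀(7007000) = 68.5 dB SPL.

68.5 dB SPL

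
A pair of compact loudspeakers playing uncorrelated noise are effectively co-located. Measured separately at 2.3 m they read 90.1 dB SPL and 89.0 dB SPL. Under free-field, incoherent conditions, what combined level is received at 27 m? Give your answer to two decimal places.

71.20 dB SPL

Combined at 2.3 m: 10·log₁₀(10^(90.1/10)+10^(89.0/10)) = 92.595 dB SPL.
Then apply −20·log₁₀(27/2.3) = -21.393 dB → 71.20 dB SPL.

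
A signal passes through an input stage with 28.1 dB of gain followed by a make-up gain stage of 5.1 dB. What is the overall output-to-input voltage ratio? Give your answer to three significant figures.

45.7

Net gain = 28.1 + 5.1 = 33.2 dB.
Voltage ratio = 10^(33.2/20) = 45.7.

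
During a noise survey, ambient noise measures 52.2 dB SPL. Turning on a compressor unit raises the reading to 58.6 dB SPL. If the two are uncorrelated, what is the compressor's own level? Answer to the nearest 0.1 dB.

Subtract intensities: L_src = 10·log₁₀(10^(L_total/10) − 10^(L_bg/10)).
L_src = 10·log₁₀(10^(58.6/10) − 10^(52.2/10)) = 10·log₁₀(558500) = 57.5 dB SPL.

57.5 dB SPL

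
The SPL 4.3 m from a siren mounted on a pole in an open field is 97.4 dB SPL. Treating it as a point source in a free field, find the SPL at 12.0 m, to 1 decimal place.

88.5 dB SPL

Inverse-square spreading gives ΔL = −20·log₁₀(d₂/d₁).
ΔL = −20·log₁₀(12.0/4.3) = -8.91 dB, so L₂ = 97.4 + (-8.91) = 88.5 dB SPL.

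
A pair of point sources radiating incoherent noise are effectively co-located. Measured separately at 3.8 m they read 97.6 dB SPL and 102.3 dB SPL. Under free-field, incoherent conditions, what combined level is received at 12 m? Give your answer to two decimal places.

93.58 dB SPL

Combined at 3.8 m: 10·log₁₀(10^(97.6/10)+10^(102.3/10)) = 103.567 dB SPL.
Then apply −20·log₁₀(12/3.8) = -9.988 dB → 93.58 dB SPL.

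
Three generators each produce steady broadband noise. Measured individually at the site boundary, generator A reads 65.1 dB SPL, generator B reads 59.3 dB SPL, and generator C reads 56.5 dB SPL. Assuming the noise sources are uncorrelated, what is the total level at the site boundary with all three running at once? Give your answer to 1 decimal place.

Uncorrelated sources add in intensity (power), not in dB.
L_total = 10·log₁₀(10^(65.1/10) + 10^(59.3/10) + 10^(56.5/10)) = 10·log₁₀(4534000) = 66.6 dB SPL.

66.6 dB SPL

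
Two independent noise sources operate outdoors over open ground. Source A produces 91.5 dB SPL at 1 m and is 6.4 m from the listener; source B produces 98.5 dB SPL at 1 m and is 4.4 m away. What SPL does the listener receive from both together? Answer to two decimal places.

At the listener: L_A = 91.5 − 20·log₁₀(6.4) = 75.376 dB; L_B = 98.5 − 20·log₁₀(4.4) = 85.631 dB.
Combined: 10·log₁₀(10^(75.376/10)+10^(85.631/10)) = 86.02 dB SPL.

86.02 dB SPL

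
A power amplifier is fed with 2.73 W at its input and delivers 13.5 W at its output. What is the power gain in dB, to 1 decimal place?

Power is a power quantity, so gain = 10·log₁₀(P_out/P_in).
10·log₁₀(13.5/2.73) = 10·log₁₀(4.945) = 6.9 dB.

6.9 dB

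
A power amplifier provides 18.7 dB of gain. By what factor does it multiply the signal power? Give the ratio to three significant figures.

74.1

Power ratio = 10^(dB/10).
10^(18.7/10) = 10^(1.870) = 74.1.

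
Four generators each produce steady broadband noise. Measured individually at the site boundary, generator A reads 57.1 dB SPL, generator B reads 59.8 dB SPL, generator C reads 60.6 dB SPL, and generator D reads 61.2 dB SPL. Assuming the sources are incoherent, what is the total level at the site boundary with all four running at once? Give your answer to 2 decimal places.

Add the sources as powers (linear), then convert back to dB:
L_total = 10·log₁₀(10^(57.1/10) + 10^(59.8/10) + 10^(60.6/10) + 10^(61.2/10)) = 10·log₁₀(3934000) = 65.95 dB SPL.

65.95 dB SPL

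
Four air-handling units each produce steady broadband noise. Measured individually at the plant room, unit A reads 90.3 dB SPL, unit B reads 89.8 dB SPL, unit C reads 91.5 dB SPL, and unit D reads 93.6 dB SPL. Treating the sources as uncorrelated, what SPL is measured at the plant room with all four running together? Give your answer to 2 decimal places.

97.58 dB SPL

Uncorrelated sources add in intensity (power), not in dB.
L_total = 10·log₁₀(10^(90.3/10) + 10^(89.8/10) + 10^(91.5/10) + 10^(93.6/10)) = 10·log₁₀(5730000000) = 97.58 dB SPL.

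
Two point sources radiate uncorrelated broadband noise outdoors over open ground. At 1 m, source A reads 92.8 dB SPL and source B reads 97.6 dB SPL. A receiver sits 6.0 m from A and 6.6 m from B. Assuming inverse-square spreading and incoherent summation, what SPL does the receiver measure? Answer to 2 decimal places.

82.67 dB SPL

At the listener: L_A = 92.8 − 20·log₁₀(6.0) = 77.237 dB; L_B = 97.6 − 20·log₁₀(6.6) = 81.209 dB.
Combined: 10·log₁₀(10^(77.237/10)+10^(81.209/10)) = 82.67 dB SPL.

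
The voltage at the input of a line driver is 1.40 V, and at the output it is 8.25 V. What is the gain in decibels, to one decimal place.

15.4 dB

Voltage is an amplitude quantity, so gain = 20·log₁₀(V_out/V_in).
20·log₁₀(8.25/1.40) = 20·log₁₀(5.893) = 15.4 dB.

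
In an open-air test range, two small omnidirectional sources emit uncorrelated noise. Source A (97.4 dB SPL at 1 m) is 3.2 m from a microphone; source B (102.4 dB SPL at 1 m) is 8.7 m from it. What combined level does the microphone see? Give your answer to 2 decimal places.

88.84 dB SPL

At the listener: L_A = 97.4 − 20·log₁₀(3.2) = 87.297 dB; L_B = 102.4 − 20·log₁₀(8.7) = 83.610 dB.
Combined: 10·log₁₀(10^(87.297/10)+10^(83.610/10)) = 88.84 dB SPL.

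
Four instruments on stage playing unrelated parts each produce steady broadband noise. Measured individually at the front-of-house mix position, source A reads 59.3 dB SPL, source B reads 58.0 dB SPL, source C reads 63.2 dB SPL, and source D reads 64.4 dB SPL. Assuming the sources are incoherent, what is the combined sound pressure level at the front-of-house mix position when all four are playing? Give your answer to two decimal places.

Uncorrelated sources add in intensity (power), not in dB.
L_total = 10·log₁₀(10^(59.3/10) + 10^(58.0/10) + 10^(63.2/10) + 10^(64.4/10)) = 10·log₁₀(6326000) = 68.01 dB SPL.

68.01 dB SPL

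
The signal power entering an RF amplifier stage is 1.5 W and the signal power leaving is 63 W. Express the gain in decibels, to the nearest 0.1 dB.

16.2 dB

Power is a power quantity, so gain = 10·log₁₀(P_out/P_in).
10·log₁₀(63/1.5) = 10·log₁₀(42.00) = 16.2 dB.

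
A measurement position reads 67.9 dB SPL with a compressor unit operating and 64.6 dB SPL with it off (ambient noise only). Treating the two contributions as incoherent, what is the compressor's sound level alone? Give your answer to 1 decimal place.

Background correction is a power subtraction:
L_src = 10·log₁₀(10^(67.9/10) − 10^(64.6/10)) = 10·log₁₀(3282000) = 65.2 dB SPL.

65.2 dB SPL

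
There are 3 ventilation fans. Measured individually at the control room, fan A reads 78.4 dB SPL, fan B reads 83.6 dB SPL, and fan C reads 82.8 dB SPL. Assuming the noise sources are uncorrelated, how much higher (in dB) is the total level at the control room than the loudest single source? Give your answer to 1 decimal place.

Add the sources as powers (linear), then convert back to dB:
L_total = 10·log₁₀(10^(78.4/10) + 10^(83.6/10) + 10^(82.8/10)) = 86.89 dB SPL.
Excess over the loudest (83.6 dB): 86.89 − 83.6 = 3.3 dB.

3.3 dB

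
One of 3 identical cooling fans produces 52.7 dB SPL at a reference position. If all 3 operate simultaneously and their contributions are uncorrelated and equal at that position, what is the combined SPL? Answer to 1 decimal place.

3 equal incoherent sources raise the level by 10·log₁₀(3) = 4.77 dB.
L_total = 52.7 + 4.77 = 57.5 dB SPL.

57.5 dB SPL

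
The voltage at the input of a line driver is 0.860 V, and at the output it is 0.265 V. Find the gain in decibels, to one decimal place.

-10.2 dB

For a voltage ratio, dB = 20·log₁₀(V₂/V₁).
20·log₁₀(0.265/0.860) = 20·log₁₀(0.3081) = -10.2 dB.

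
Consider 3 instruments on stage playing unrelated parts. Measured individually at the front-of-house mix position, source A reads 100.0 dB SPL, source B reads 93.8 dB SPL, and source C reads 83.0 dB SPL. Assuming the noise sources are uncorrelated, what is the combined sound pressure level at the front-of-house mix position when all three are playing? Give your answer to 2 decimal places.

Add the sources as powers (linear), then convert back to dB:
L_total = 10·log₁₀(10^(100.0/10) + 10^(93.8/10) + 10^(83.0/10)) = 10·log₁₀(12598000000) = 101.00 dB SPL.

101.00 dB SPL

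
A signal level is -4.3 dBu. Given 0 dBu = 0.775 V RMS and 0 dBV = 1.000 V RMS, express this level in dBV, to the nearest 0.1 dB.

The offset between the scales is 20·log₁₀(0.775/1.000) = −2.214 dB.
So dBV = -4.3 − 2.214 = -6.5 dBV.

-6.5 dBV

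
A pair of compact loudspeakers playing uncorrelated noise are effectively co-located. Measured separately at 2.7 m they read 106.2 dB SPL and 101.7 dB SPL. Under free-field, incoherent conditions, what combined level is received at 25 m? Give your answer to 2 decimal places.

88.19 dB SPL

Combined at 2.7 m: 10·log₁₀(10^(106.2/10)+10^(101.7/10)) = 107.519 dB SPL.
Then apply −20·log₁₀(25/2.7) = -19.332 dB → 88.19 dB SPL.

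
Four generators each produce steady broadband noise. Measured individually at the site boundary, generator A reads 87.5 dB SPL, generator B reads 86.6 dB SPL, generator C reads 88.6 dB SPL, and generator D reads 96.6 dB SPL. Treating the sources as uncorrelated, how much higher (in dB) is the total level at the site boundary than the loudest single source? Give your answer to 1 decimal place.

Uncorrelated sources add in intensity (power), not in dB.
L_total = 10·log₁₀(10^(87.5/10) + 10^(86.6/10) + 10^(88.6/10) + 10^(96.6/10)) = 98.00 dB SPL.
Excess over the loudest (96.6 dB): 98.00 − 96.6 = 1.4 dB.

1.4 dB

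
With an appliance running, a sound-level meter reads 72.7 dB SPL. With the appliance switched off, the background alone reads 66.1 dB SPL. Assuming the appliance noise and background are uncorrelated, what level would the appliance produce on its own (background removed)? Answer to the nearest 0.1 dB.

Subtract intensities: L_src = 10·log₁₀(10^(L_total/10) − 10^(L_bg/10)).
L_src = 10·log₁₀(10^(72.7/10) − 10^(66.1/10)) = 10·log₁₀(14550000) = 71.6 dB SPL.

71.6 dB SPL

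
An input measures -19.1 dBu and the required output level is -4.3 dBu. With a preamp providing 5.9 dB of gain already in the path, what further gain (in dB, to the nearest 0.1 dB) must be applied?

The required make-up gain is the shortfall in the dB sum.
G = -4.3 − (-19.1) − 5.9 = 8.9 dB.

8.9 dB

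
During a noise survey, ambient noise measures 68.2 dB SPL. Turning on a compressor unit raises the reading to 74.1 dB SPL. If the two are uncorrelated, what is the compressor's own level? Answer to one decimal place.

Background correction is a power subtraction:
L_src = 10·log₁₀(10^(74.1/10) − 10^(68.2/10)) = 10·log₁₀(19100000) = 72.8 dB SPL.

72.8 dB SPL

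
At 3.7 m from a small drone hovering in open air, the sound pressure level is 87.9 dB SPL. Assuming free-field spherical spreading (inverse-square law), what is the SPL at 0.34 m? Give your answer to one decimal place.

108.6 dB SPL

For a point source in a free field, ΔL = −20·log₁₀(d₂/d₁).
ΔL = −20·log₁₀(0.34/3.7) = 20.73 dB, so L₂ = 87.9 + (20.73) = 108.6 dB SPL.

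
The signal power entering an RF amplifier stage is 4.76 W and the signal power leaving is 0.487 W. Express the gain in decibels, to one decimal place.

Power ratio → dB uses the 10·log₁₀ form:
10·log₁₀(0.487/4.76) = 10·log₁₀(0.1023) = -9.9 dB.

-9.9 dB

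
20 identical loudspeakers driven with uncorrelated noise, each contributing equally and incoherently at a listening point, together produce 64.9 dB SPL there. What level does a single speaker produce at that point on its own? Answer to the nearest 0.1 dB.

20 equal incoherent sources add 10·log₁₀(20) = 13.01 dB over one source.
L_one = 64.9 − 13.01 = 51.9 dB SPL.

51.9 dB SPL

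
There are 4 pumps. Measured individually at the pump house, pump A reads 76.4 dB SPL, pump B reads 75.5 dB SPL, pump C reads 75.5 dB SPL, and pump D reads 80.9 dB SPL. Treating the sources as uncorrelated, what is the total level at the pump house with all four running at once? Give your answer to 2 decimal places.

Uncorrelated sources add in intensity (power), not in dB.
L_total = 10·log₁₀(10^(76.4/10) + 10^(75.5/10) + 10^(75.5/10) + 10^(80.9/10)) = 10·log₁₀(237600000) = 83.76 dB SPL.

83.76 dB SPL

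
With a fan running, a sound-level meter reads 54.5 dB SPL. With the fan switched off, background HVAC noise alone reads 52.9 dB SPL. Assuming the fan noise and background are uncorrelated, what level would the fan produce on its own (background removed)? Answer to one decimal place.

Subtract intensities: L_src = 10·log₁₀(10^(L_total/10) − 10^(L_bg/10)).
L_src = 10·log₁₀(10^(54.5/10) − 10^(52.9/10)) = 10·log₁₀(86850) = 49.4 dB SPL.

49.4 dB SPL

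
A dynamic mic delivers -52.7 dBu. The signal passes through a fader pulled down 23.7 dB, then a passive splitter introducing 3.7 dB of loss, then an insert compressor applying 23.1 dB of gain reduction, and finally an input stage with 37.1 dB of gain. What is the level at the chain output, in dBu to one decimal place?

-66.1 dBu

In dB, series stages simply add:
-52.7 − 23.7 − 3.7 − 23.1 + 37.1 = -66.1 dBu.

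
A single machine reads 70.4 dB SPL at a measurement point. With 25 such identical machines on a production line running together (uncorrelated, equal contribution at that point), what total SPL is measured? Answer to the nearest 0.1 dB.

25 equal incoherent sources raise the level by 10·log₁₀(25) = 13.98 dB.
L_total = 70.4 + 13.98 = 84.4 dB SPL.

84.4 dB SPL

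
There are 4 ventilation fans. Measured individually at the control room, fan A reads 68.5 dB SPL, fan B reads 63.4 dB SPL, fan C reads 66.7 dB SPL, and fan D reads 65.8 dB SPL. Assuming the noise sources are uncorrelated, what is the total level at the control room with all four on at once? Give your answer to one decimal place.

72.5 dB SPL

Uncorrelated sources add in intensity (power), not in dB.
L_total = 10·log₁₀(10^(68.5/10) + 10^(63.4/10) + 10^(66.7/10) + 10^(65.8/10)) = 10·log₁₀(17750000) = 72.5 dB SPL.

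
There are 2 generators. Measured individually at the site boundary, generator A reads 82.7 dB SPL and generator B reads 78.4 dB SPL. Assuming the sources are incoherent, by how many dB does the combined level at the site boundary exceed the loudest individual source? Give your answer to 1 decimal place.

Add the sources as powers (linear), then convert back to dB:
L_total = 10·log₁₀(10^(82.7/10) + 10^(78.4/10)) = 84.07 dB SPL.
Excess over the loudest (82.7 dB): 84.07 − 82.7 = 1.4 dB.

1.4 dB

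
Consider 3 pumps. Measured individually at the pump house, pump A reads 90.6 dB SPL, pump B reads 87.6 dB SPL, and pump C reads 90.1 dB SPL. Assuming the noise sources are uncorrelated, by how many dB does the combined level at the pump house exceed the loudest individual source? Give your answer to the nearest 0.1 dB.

Incoherent sources sum as intensities:
L_total = 10·log₁₀(10^(90.6/10) + 10^(87.6/10) + 10^(90.1/10)) = 94.39 dB SPL.
Excess over the loudest (90.6 dB): 94.39 − 90.6 = 3.8 dB.

3.8 dB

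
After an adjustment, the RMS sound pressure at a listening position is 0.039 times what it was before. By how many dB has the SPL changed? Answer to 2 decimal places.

SPL change from a pressure ratio uses the 20·log₁₀ form:
20·log₁₀(0.039) = -28.18 dB.

-28.18 dB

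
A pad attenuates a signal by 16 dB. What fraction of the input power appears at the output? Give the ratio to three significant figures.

0.0251

Power ratio = 10^(dB/10).
10^(-16/10) = 10^(-1.600) = 0.0251.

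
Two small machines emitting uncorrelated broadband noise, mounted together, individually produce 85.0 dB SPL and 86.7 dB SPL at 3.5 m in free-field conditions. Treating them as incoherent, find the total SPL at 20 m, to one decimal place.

Combined at 3.5 m: 10·log₁₀(10^(85.0/10)+10^(86.7/10)) = 88.94 dB SPL.
Then apply −20·log₁₀(20/3.5) = -15.14 dB → 73.8 dB SPL.

73.8 dB SPL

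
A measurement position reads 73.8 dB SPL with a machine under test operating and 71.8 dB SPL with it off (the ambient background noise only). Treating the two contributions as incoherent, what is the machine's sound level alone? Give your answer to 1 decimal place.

Background correction is a power subtraction:
L_src = 10·log₁₀(10^(73.8/10) − 10^(71.8/10)) = 10·log₁₀(8853000) = 69.5 dB SPL.

69.5 dB SPL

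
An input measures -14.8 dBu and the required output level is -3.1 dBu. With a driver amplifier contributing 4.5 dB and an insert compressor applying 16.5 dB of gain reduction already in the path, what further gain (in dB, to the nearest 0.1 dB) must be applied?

23.7 dB

The required make-up gain is the shortfall in the dB sum.
G = -3.1 − (-14.8) − 4.5 + 16.5 = 23.7 dB.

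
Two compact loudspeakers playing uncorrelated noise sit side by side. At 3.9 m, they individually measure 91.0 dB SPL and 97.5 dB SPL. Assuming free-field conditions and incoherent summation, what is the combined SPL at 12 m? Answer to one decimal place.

Combined at 3.9 m: 10·log₁₀(10^(91.0/10)+10^(97.5/10)) = 98.38 dB SPL.
Then apply −20·log₁₀(12/3.9) = -9.76 dB → 88.6 dB SPL.

88.6 dB SPL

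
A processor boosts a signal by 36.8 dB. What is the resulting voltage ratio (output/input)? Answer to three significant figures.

Voltage ratio = 10^(dB/20).
10^(36.8/20) = 10^(1.840) = 69.2.

69.2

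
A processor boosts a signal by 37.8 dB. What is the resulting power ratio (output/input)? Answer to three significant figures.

6030

Power ratio = 10^(dB/10).
10^(37.8/10) = 10^(3.780) = 6030.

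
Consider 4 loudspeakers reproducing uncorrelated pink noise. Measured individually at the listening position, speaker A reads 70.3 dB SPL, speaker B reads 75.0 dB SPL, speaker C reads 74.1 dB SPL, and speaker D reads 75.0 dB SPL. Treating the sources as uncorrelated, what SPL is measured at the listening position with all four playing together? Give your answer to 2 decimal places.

Add the sources as powers (linear), then convert back to dB:
L_total = 10·log₁₀(10^(70.3/10) + 10^(75.0/10) + 10^(74.1/10) + 10^(75.0/10)) = 10·log₁₀(99660000) = 79.99 dB SPL.

79.99 dB SPL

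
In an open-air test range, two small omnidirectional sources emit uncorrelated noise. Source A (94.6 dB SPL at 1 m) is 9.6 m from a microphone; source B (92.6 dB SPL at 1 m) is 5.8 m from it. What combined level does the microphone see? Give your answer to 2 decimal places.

79.31 dB SPL

At the listener: L_A = 94.6 − 20·log₁₀(9.6) = 74.955 dB; L_B = 92.6 − 20·log₁₀(5.8) = 77.331 dB.
Combined: 10·log₁₀(10^(74.955/10)+10^(77.331/10)) = 79.31 dB SPL.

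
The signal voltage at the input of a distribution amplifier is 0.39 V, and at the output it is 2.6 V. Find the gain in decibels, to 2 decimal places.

16.48 dB

Voltage is an amplitude quantity, so gain = 20·log₁₀(V_out/V_in).
20·log₁₀(2.6/0.39) = 20·log₁₀(6.667) = 16.48 dB.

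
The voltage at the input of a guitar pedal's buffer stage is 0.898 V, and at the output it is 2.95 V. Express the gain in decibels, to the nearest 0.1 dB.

Voltage is an amplitude quantity, so gain = 20·log₁₀(V_out/V_in).
20·log₁₀(2.95/0.898) = 20·log₁₀(3.285) = 10.3 dB.

10.3 dB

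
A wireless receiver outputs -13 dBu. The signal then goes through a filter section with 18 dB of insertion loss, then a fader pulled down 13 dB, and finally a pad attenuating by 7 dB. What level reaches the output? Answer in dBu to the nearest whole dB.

-51 dBu

Cascaded gains and losses add directly in dB.
-13 − 18 − 13 − 7 = -51 dBu.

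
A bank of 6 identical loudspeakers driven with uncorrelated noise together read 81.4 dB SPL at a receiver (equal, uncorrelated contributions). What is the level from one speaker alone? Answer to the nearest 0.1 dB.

6 equal incoherent sources add 10·log₁₀(6) = 7.78 dB over one source.
L_one = 81.4 − 7.78 = 73.6 dB SPL.

73.6 dB SPL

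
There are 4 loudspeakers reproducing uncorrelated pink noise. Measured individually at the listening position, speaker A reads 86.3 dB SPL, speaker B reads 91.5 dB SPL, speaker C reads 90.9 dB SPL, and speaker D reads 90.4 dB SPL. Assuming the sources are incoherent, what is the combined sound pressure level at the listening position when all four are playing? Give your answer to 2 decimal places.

96.20 dB SPL

Uncorrelated sources add in intensity (power), not in dB.
L_total = 10·log₁₀(10^(86.3/10) + 10^(91.5/10) + 10^(90.9/10) + 10^(90.4/10)) = 10·log₁₀(4166000000) = 96.20 dB SPL.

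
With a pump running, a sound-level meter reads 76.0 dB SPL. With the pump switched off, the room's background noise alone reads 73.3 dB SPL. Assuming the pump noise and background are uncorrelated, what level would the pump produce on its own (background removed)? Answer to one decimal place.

72.7 dB SPL

Remove the background by subtracting linear intensities:
L_src = 10·log₁₀(10^(76.0/10) − 10^(73.3/10)) = 10·log₁₀(18430000) = 72.7 dB SPL.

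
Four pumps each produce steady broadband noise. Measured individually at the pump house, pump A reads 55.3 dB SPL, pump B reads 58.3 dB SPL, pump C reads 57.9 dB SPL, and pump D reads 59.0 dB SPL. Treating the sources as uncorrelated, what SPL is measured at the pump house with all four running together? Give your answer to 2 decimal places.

63.85 dB SPL

Add the sources as powers (linear), then convert back to dB:
L_total = 10·log₁₀(10^(55.3/10) + 10^(58.3/10) + 10^(57.9/10) + 10^(59.0/10)) = 10·log₁₀(2426000) = 63.85 dB SPL.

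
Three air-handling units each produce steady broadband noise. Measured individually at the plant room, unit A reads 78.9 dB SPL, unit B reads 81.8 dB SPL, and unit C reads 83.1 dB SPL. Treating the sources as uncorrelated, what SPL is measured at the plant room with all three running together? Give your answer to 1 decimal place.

Uncorrelated sources add in intensity (power), not in dB.
L_total = 10·log₁₀(10^(78.9/10) + 10^(81.8/10) + 10^(83.1/10)) = 10·log₁₀(433200000) = 86.4 dB SPL.

86.4 dB SPL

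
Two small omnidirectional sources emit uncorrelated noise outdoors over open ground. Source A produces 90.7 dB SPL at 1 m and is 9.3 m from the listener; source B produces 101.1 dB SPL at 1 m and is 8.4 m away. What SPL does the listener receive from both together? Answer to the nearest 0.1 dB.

At the listener: L_A = 90.7 − 20·log₁₀(9.3) = 71.33 dB; L_B = 101.1 − 20·log₁₀(8.4) = 82.61 dB.
Combined: 10·log₁₀(10^(71.33/10)+10^(82.61/10)) = 82.9 dB SPL.

82.9 dB SPL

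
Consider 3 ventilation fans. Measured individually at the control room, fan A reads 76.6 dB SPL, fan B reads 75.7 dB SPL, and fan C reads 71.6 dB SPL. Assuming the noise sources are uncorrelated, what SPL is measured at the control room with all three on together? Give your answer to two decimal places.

79.88 dB SPL

Add the sources as powers (linear), then convert back to dB:
L_total = 10·log₁₀(10^(76.6/10) + 10^(75.7/10) + 10^(71.6/10)) = 10·log₁₀(97320000) = 79.88 dB SPL.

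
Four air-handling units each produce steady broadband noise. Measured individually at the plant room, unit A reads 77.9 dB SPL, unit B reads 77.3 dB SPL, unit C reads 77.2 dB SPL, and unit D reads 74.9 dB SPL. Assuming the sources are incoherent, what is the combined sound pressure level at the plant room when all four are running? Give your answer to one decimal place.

83.0 dB SPL

Add the sources as powers (linear), then convert back to dB:
L_total = 10·log₁₀(10^(77.9/10) + 10^(77.3/10) + 10^(77.2/10) + 10^(74.9/10)) = 10·log₁₀(198700000) = 83.0 dB SPL.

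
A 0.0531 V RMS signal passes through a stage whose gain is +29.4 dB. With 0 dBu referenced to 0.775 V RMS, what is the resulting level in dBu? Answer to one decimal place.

Input level: 20·log₁₀(0.0531/0.775) = -23.28 dBu.
Output: -23.28 + 29.4 = +6.1 dBu.

+6.1 dBu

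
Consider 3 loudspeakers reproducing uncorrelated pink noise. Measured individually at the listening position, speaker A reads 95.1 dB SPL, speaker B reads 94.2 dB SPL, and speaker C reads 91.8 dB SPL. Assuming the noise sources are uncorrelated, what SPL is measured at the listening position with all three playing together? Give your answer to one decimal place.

Add the sources as powers (linear), then convert back to dB:
L_total = 10·log₁₀(10^(95.1/10) + 10^(94.2/10) + 10^(91.8/10)) = 10·log₁₀(7380000000) = 98.7 dB SPL.

98.7 dB SPL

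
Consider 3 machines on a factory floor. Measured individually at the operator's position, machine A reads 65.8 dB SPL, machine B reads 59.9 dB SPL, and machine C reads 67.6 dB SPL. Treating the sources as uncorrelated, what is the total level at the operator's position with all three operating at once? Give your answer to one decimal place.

Incoherent sources sum as intensities:
L_total = 10·log₁₀(10^(65.8/10) + 10^(59.9/10) + 10^(67.6/10)) = 10·log₁₀(10530000) = 70.2 dB SPL.

70.2 dB SPL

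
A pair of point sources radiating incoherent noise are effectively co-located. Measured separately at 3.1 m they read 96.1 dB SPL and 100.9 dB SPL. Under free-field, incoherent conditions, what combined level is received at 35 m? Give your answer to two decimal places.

81.09 dB SPL

Combined at 3.1 m: 10·log₁₀(10^(96.1/10)+10^(100.9/10)) = 102.142 dB SPL.
Then apply −20·log₁₀(35/3.1) = -21.054 dB → 81.09 dB SPL.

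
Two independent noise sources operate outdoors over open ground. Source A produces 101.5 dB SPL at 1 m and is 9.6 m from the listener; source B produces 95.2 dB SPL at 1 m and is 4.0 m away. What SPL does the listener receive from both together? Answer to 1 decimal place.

At the listener: L_A = 101.5 − 20·log₁₀(9.6) = 81.85 dB; L_B = 95.2 − 20·log₁₀(4.0) = 83.16 dB.
Combined: 10·log₁₀(10^(81.85/10)+10^(83.16/10)) = 85.6 dB SPL.

85.6 dB SPL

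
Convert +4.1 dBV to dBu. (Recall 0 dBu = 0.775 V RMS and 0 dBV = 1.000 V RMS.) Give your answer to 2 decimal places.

The offset between the scales is 20·log₁₀(0.775/1.000) = −2.214 dB.
So dBu = +4.1 + 2.214 = +6.31 dBu.

+6.31 dBu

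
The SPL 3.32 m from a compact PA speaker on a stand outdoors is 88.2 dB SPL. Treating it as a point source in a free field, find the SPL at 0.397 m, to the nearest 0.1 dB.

Free-field point source: level drops by 20·log₁₀ of the distance ratio.
ΔL = −20·log₁₀(0.397/3.32) = 18.45 dB, so L₂ = 88.2 + (18.45) = 106.6 dB SPL.

106.6 dB SPL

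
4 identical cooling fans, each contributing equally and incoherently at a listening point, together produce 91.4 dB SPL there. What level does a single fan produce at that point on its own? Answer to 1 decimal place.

85.4 dB SPL

4 equal incoherent sources add 10·log₁₀(4) = 6.02 dB over one source.
L_one = 91.4 − 6.02 = 85.4 dB SPL.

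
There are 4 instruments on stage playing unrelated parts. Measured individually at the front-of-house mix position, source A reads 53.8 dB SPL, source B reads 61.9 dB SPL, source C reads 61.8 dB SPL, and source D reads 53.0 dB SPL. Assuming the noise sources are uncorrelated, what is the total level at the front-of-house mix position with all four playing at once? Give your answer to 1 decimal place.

Add the sources as powers (linear), then convert back to dB:
L_total = 10·log₁₀(10^(53.8/10) + 10^(61.9/10) + 10^(61.8/10) + 10^(53.0/10)) = 10·log₁₀(3502000) = 65.4 dB SPL.

65.4 dB SPL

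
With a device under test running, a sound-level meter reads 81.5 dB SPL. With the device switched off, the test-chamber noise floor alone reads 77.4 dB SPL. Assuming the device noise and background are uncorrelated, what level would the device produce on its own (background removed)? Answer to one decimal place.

Background correction is a power subtraction:
L_src = 10·log₁₀(10^(81.5/10) − 10^(77.4/10)) = 10·log₁₀(86300000) = 79.4 dB SPL.

79.4 dB SPL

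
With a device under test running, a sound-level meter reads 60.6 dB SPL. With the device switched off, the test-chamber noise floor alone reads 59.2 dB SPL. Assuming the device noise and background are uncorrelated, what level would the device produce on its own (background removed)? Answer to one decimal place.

55.0 dB SPL

Remove the background by subtracting linear intensities:
L_src = 10·log₁₀(10^(60.6/10) − 10^(59.2/10)) = 10·log₁₀(316400) = 55.0 dB SPL.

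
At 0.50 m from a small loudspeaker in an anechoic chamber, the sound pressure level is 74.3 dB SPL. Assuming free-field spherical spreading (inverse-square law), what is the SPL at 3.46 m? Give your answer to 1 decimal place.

57.5 dB SPL

Free-field point source: level drops by 20·log₁₀ of the distance ratio.
ΔL = −20·log₁₀(3.46/0.50) = -16.80 dB, so L₂ = 74.3 + (-16.80) = 57.5 dB SPL.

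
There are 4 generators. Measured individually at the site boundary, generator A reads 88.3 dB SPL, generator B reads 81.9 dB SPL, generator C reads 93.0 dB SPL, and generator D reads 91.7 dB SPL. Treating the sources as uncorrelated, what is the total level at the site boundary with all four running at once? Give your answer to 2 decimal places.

Incoherent sources sum as intensities:
L_total = 10·log₁₀(10^(88.3/10) + 10^(81.9/10) + 10^(93.0/10) + 10^(91.7/10)) = 10·log₁₀(4305000000) = 96.34 dB SPL.

96.34 dB SPL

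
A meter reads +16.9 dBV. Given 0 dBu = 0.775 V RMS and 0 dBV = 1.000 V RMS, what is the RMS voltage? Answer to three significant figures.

V = 1.000 V × 10^(+16.9/20).
= 1.000 × 6.998 = 7.00 V.

7.00 V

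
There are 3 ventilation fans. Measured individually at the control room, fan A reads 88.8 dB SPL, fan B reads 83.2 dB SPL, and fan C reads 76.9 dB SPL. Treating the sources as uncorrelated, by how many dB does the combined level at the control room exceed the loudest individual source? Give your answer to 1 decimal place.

1.3 dB

Uncorrelated sources add in intensity (power), not in dB.
L_total = 10·log₁₀(10^(88.8/10) + 10^(83.2/10) + 10^(76.9/10)) = 90.07 dB SPL.
Excess over the loudest (88.8 dB): 90.07 − 88.8 = 1.3 dB.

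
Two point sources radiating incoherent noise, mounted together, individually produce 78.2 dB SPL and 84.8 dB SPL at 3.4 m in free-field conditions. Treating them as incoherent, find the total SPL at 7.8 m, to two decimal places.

Combined at 3.4 m: 10·log₁₀(10^(78.2/10)+10^(84.8/10)) = 85.659 dB SPL.
Then apply −20·log₁₀(7.8/3.4) = -7.212 dB → 78.45 dB SPL.

78.45 dB SPL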